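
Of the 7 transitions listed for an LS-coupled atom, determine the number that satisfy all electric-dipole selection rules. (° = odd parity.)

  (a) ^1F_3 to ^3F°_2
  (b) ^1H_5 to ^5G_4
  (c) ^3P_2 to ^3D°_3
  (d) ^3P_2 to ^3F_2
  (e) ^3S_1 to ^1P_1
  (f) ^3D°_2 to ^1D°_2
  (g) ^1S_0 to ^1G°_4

(a) forbidden (ΔS fails)
(b) forbidden (parity, ΔS fail)
(c) allowed
(d) forbidden (parity, ΔL fail)
(e) forbidden (parity, ΔS fail)
(f) forbidden (parity, ΔS fail)
(g) forbidden (ΔL, ΔJ fail)
Total allowed: 1 of 7.

1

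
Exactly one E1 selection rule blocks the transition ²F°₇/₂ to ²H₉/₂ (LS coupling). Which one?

Parity must change: odd → even — ok.
ΔS = 0: S: 1/2 → 1/2 — ok.
ΔL = 0, ±1 (not L=0↔0): L: 3 → 5, ΔL = +2 — fails.
ΔJ = 0, ±1 (not J=0↔0): J: 7/2 → 9/2, ΔJ = +1 — ok.

the ΔL = 0, ±1 rule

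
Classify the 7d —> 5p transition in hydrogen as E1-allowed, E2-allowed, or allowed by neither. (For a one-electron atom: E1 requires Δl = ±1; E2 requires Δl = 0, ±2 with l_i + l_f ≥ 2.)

E1

Δl = 1 − 2 = -1; l_i + l_f = 3.
E1 (Δl = ±1): satisfied.
E2 (Δl = 0,±2, l_i+l_f ≥ 2): not satisfied.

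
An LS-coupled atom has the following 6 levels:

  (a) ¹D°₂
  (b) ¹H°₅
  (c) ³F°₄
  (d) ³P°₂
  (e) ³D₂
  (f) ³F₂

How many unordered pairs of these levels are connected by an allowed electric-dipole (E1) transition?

1

(a)–(b): forbidden (parity, ΔL, ΔJ).
(a)–(c): forbidden (parity, ΔS, ΔJ).
(a)–(d): forbidden (parity, ΔS).
(a)–(e): forbidden (ΔS).
(a)–(f): forbidden (ΔS).
(b)–(c): forbidden (parity, ΔS, ΔL).
(b)–(d): forbidden (parity, ΔS, ΔL, ΔJ).
(b)–(e): forbidden (ΔS, ΔL, ΔJ).
(b)–(f): forbidden (ΔS, ΔL, ΔJ).
(c)–(d): forbidden (parity, ΔL, ΔJ).
(c)–(e): forbidden (ΔJ).
(c)–(f): forbidden (ΔJ).
(d)–(e): allowed.
(d)–(f): forbidden (ΔL).
(e)–(f): forbidden (parity).
Allowed pairs: 1 of 15.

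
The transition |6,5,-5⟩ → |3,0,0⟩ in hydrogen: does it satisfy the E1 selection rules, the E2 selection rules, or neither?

Δl = 0 − 5 = -5; l_i + l_f = 5.
Δm_l = +5.
E1 (Δl = ±1, |Δm_l| ≤ 1): not satisfied.
E2 (Δl = 0,±2, l_i+l_f ≥ 2, |Δm_l| ≤ 2): not satisfied.

neither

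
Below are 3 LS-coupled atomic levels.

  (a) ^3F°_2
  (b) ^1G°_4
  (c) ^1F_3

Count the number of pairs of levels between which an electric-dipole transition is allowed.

(a)–(b): forbidden (parity, ΔS, ΔJ).
(a)–(c): forbidden (ΔS).
(b)–(c): allowed.
Allowed pairs: 1 of 3.

1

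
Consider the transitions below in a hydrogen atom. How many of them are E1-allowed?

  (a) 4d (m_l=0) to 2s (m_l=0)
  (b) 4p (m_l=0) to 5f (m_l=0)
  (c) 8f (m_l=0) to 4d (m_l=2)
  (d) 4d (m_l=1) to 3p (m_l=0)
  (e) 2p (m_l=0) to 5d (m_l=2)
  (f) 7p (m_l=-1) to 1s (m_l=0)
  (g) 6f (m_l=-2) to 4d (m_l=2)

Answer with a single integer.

2

(a) forbidden — Δl = -2 (E1 requires Δl = ±1)
(b) forbidden — Δl = +2 (E1 requires Δl = ±1)
(c) forbidden — Δm_l = +2 (E1 requires Δm_l = 0, ±1)
(d) allowed
(e) forbidden — Δm_l = +2 (E1 requires Δm_l = 0, ±1)
(f) allowed
(g) forbidden — Δm_l = +4 (E1 requires Δm_l = 0, ±1)
Total allowed: 2 of 7.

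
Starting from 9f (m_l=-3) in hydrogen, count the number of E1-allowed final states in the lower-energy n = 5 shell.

E1 requires Δl = ±1, so l_f ∈ {2, 4}; with 0 ≤ l_f ≤ n_f−1 = 4, the allowed l_f values are {2, 4}.
For l_f = 2: m_f ∈ {m_i−1, m_i, m_i+1} ∩ [−2, 2] = {-2} → 1 state.
For l_f = 4: m_f ∈ {m_i−1, m_i, m_i+1} ∩ [−4, 4] = {-4, -3, -2} → 3 states.
Total: 4.

4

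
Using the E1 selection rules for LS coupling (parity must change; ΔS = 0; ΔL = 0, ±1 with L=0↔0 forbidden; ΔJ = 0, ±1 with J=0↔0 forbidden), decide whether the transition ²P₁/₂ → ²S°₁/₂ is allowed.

Reading off the term symbols: S 1/2→1/2, L 1→0, J 1/2→1/2, parity even→odd.
ΔL = 0, ±1 (not L=0↔0): L: 1 → 0, ΔL = -1 — passes.
ΔS = 0: S: 1/2 → 1/2 — passes.
Parity must change: even → odd — passes.
ΔJ = 0, ±1 (not J=0↔0): J: 1/2 → 1/2, ΔJ = +0 — passes.
All four E1 rules are satisfied.

allowed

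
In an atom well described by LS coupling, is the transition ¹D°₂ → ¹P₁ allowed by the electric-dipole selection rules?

allowed

Initial level: S=0, L=2, J=2, parity odd. Final level: S=0, L=1, J=1, parity even.
Parity must change: odd → even — passes.
ΔS = 0: S: 0 → 0 — passes.
ΔL = 0, ±1 (not L=0↔0): L: 2 → 1, ΔL = -1 — passes.
ΔJ = 0, ±1 (not J=0↔0): J: 2 → 1, ΔJ = -1 — passes.
All four E1 rules are satisfied.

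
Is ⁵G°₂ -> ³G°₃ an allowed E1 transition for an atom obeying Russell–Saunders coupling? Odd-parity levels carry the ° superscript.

forbidden

ΔL = 0, ±1 (not L=0↔0): L: 4 → 4, ΔL = +0 — ✓.
ΔJ = 0, ±1 (not J=0↔0): J: 2 → 3, ΔJ = +1 — ✓.
ΔS = 0: S: 2 → 1 — ✗.
Parity must change: odd → odd — ✗.
Rule(s) violated: parity, ΔS.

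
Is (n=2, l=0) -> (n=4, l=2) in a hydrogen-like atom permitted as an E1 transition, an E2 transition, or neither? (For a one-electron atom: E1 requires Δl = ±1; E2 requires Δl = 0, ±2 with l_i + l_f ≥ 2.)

Δl = 2 − 0 = +2; l_i + l_f = 2.
E1 (Δl = ±1): not satisfied.
E2 (Δl = 0,±2, l_i+l_f ≥ 2): satisfied.

E2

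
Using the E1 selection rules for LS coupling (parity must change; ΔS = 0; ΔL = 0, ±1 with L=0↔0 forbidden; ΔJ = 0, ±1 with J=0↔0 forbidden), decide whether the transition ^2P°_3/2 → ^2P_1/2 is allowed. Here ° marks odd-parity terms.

allowed

Initial level: S=1/2, L=1, J=3/2, parity odd. Final level: S=1/2, L=1, J=1/2, parity even.
Parity must change: odd → even — satisfied.
ΔS = 0: S: 1/2 → 1/2 — satisfied.
ΔL = 0, ±1 (not L=0↔0): L: 1 → 1, ΔL = +0 — satisfied.
ΔJ = 0, ±1 (not J=0↔0): J: 3/2 → 1/2, ΔJ = -1 — satisfied.
All four E1 rules are satisfied.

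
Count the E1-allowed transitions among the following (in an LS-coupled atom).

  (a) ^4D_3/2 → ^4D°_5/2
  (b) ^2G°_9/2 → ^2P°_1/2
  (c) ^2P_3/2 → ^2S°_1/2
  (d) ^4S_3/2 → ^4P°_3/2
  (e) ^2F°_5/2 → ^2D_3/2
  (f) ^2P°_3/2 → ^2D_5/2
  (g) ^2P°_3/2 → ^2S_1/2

(a) allowed
(b) forbidden (parity, ΔL, ΔJ fail)
(c) allowed
(d) allowed
(e) allowed
(f) allowed
(g) allowed
Total allowed: 6 of 7.

6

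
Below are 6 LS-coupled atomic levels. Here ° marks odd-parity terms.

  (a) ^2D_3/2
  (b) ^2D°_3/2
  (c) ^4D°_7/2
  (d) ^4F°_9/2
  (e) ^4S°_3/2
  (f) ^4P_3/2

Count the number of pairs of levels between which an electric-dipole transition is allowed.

(a)–(b): allowed.
(a)–(c): forbidden (ΔS, ΔJ).
(a)–(d): forbidden (ΔS, ΔJ).
(a)–(e): forbidden (ΔS, ΔL).
(a)–(f): forbidden (parity, ΔS).
(b)–(c): forbidden (parity, ΔS, ΔJ).
(b)–(d): forbidden (parity, ΔS, ΔJ).
(b)–(e): forbidden (parity, ΔS, ΔL).
(b)–(f): forbidden (ΔS).
(c)–(d): forbidden (parity).
(c)–(e): forbidden (parity, ΔL, ΔJ).
(c)–(f): forbidden (ΔJ).
(d)–(e): forbidden (parity, ΔL, ΔJ).
(d)–(f): forbidden (ΔL, ΔJ).
(e)–(f): allowed.
Allowed pairs: 2 of 15.

2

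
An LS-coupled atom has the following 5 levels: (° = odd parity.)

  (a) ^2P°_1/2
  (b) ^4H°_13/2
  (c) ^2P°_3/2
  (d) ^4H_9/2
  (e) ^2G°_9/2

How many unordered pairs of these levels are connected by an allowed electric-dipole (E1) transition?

(a)–(b): forbidden (parity, ΔS, ΔL, ΔJ).
(a)–(c): forbidden (parity).
(a)–(d): forbidden (ΔS, ΔL, ΔJ).
(a)–(e): forbidden (parity, ΔL, ΔJ).
(b)–(c): forbidden (parity, ΔS, ΔL, ΔJ).
(b)–(d): forbidden (ΔJ).
(b)–(e): forbidden (parity, ΔS, ΔJ).
(c)–(d): forbidden (ΔS, ΔL, ΔJ).
(c)–(e): forbidden (parity, ΔL, ΔJ).
(d)–(e): forbidden (ΔS).
Allowed pairs: 0 of 10.

0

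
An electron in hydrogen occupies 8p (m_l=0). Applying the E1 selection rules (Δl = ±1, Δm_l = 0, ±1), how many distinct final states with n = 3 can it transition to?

E1 requires Δl = ±1, so l_f ∈ {0, 2}; with 0 ≤ l_f ≤ n_f−1 = 2, the allowed l_f values are {0, 2}.
For l_f = 0: m_f ∈ {m_i−1, m_i, m_i+1} ∩ [−0, 0] = {0} → 1 state.
For l_f = 2: m_f ∈ {m_i−1, m_i, m_i+1} ∩ [−2, 2] = {-1, 0, 1} → 3 states.
Total: 4.

4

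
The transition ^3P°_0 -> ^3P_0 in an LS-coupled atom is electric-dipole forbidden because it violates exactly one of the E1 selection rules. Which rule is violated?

the J=0 ↔ J=0 exclusion

Reading off the term symbols: S 1→1, L 1→1, J 0→0, parity odd→even.
Parity must change: odd → even — ✓.
ΔS = 0: S: 1 → 1 — ✓.
ΔL = 0, ±1 (not L=0↔0): L: 1 → 1, ΔL = +0 — ✓.
ΔJ = 0, ±1 (not J=0↔0): J: 0 → 0, ΔJ = +0 — ✗.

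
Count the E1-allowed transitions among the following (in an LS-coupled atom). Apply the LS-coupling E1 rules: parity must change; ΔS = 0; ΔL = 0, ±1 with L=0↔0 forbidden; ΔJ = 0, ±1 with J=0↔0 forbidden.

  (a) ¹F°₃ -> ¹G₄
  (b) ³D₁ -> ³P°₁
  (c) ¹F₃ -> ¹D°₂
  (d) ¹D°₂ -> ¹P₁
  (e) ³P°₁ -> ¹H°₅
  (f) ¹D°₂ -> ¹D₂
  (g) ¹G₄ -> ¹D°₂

5

(a) allowed
(b) allowed
(c) allowed
(d) allowed
(e) forbidden (parity, ΔS, ΔL, ΔJ fail)
(f) allowed
(g) forbidden (ΔL, ΔJ fail)
Total allowed: 5 of 7.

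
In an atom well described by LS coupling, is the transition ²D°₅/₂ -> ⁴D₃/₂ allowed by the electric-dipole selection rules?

forbidden

Parity must change: odd → even — satisfied.
ΔS = 0: S: 1/2 → 3/2 — violated.
ΔL = 0, ±1 (not L=0↔0): L: 2 → 2, ΔL = +0 — satisfied.
ΔJ = 0, ±1 (not J=0↔0): J: 5/2 → 3/2, ΔJ = -1 — satisfied.
Rule(s) violated: ΔS.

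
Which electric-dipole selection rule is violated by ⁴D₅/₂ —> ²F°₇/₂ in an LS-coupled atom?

Reading off the term symbols: S 3/2→1/2, L 2→3, J 5/2→7/2, parity even→odd.
Parity must change: even → odd — satisfied.
ΔS = 0: S: 3/2 → 1/2 — violated.
ΔL = 0, ±1 (not L=0↔0): L: 2 → 3, ΔL = +1 — satisfied.
ΔJ = 0, ±1 (not J=0↔0): J: 5/2 → 7/2, ΔJ = +1 — satisfied.

the ΔS = 0 rule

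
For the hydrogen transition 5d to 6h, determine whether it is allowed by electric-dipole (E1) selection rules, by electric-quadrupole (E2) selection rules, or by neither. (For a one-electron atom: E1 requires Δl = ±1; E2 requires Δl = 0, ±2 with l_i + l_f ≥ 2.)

Δl = 5 − 2 = +3; l_i + l_f = 7.
E1 (Δl = ±1): not satisfied.
E2 (Δl = 0,±2, l_i+l_f ≥ 2): not satisfied.

neither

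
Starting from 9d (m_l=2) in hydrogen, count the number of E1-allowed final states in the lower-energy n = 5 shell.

E1 requires Δl = ±1, so l_f ∈ {1, 3}; with 0 ≤ l_f ≤ n_f−1 = 4, the allowed l_f values are {1, 3}.
For l_f = 1: m_f ∈ {m_i−1, m_i, m_i+1} ∩ [−1, 1] = {1} → 1 state.
For l_f = 3: m_f ∈ {m_i−1, m_i, m_i+1} ∩ [−3, 3] = {1, 2, 3} → 3 states.
Total: 4.

4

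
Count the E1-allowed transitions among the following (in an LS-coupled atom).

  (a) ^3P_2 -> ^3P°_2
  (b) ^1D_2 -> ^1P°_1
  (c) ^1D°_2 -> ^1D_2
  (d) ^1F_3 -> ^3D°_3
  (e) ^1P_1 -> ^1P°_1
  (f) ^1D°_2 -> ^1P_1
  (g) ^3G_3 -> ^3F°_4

(a) allowed
(b) allowed
(c) allowed
(d) forbidden (ΔS fails)
(e) allowed
(f) allowed
(g) allowed
Total allowed: 6 of 7.

6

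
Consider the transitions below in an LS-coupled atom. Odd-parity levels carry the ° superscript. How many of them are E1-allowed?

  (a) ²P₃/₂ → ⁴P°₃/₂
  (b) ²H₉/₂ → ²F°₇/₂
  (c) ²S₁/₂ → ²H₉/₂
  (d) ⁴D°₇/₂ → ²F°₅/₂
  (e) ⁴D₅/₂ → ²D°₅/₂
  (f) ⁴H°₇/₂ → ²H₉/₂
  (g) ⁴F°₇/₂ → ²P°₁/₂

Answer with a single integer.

0

(a) forbidden (ΔS fails)
(b) forbidden (ΔL fails)
(c) forbidden (parity, ΔL, ΔJ fail)
(d) forbidden (parity, ΔS fail)
(e) forbidden (ΔS fails)
(f) forbidden (ΔS fails)
(g) forbidden (parity, ΔS, ΔL, ΔJ fail)
Total allowed: 0 of 7.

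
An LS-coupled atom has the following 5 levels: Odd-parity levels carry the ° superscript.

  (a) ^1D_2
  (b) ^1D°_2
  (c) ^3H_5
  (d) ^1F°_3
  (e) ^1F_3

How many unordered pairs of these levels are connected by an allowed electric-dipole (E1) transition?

(a)–(b): allowed.
(a)–(c): forbidden (parity, ΔS, ΔL, ΔJ).
(a)–(d): allowed.
(a)–(e): forbidden (parity).
(b)–(c): forbidden (ΔS, ΔL, ΔJ).
(b)–(d): forbidden (parity).
(b)–(e): allowed.
(c)–(d): forbidden (ΔS, ΔL, ΔJ).
(c)–(e): forbidden (parity, ΔS, ΔL, ΔJ).
(d)–(e): allowed.
Allowed pairs: 4 of 10.

4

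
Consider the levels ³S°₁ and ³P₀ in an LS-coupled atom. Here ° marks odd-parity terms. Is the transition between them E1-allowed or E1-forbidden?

Initial level: S=1, L=0, J=1, parity odd. Final level: S=1, L=1, J=0, parity even.
Parity must change: odd → even — satisfied.
ΔS = 0: S: 1 → 1 — satisfied.
ΔL = 0, ±1 (not L=0↔0): L: 0 → 1, ΔL = +1 — satisfied.
ΔJ = 0, ±1 (not J=0↔0): J: 1 → 0, ΔJ = -1 — satisfied.
All four E1 rules are satisfied.

allowed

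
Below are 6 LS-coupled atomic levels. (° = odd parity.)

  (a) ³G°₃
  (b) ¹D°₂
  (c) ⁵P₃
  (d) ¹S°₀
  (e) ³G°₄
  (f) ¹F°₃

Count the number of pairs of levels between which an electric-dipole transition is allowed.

(a)–(b): forbidden (parity, ΔS, ΔL).
(a)–(c): forbidden (ΔS, ΔL).
(a)–(d): forbidden (parity, ΔS, ΔL, ΔJ).
(a)–(e): forbidden (parity).
(a)–(f): forbidden (parity, ΔS).
(b)–(c): forbidden (ΔS).
(b)–(d): forbidden (parity, ΔL, ΔJ).
(b)–(e): forbidden (parity, ΔS, ΔL, ΔJ).
(b)–(f): forbidden (parity).
(c)–(d): forbidden (ΔS, ΔJ).
(c)–(e): forbidden (ΔS, ΔL).
(c)–(f): forbidden (ΔS, ΔL).
(d)–(e): forbidden (parity, ΔS, ΔL, ΔJ).
(d)–(f): forbidden (parity, ΔL, ΔJ).
(e)–(f): forbidden (parity, ΔS).
Allowed pairs: 0 of 15.

0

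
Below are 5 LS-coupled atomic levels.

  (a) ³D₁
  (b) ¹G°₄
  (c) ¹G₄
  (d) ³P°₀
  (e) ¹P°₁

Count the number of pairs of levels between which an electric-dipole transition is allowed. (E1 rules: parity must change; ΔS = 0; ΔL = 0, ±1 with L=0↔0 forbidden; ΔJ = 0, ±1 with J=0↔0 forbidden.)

2

(a)–(b): forbidden (ΔS, ΔL, ΔJ).
(a)–(c): forbidden (parity, ΔS, ΔL, ΔJ).
(a)–(d): allowed.
(a)–(e): forbidden (ΔS).
(b)–(c): allowed.
(b)–(d): forbidden (parity, ΔS, ΔL, ΔJ).
(b)–(e): forbidden (parity, ΔL, ΔJ).
(c)–(d): forbidden (ΔS, ΔL, ΔJ).
(c)–(e): forbidden (ΔL, ΔJ).
(d)–(e): forbidden (parity, ΔS).
Allowed pairs: 2 of 10.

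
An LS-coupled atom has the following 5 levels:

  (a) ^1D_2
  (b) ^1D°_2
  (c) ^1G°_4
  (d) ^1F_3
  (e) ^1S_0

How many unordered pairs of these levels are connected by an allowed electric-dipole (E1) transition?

(a)–(b): allowed.
(a)–(c): forbidden (ΔL, ΔJ).
(a)–(d): forbidden (parity).
(a)–(e): forbidden (parity, ΔL, ΔJ).
(b)–(c): forbidden (parity, ΔL, ΔJ).
(b)–(d): allowed.
(b)–(e): forbidden (ΔL, ΔJ).
(c)–(d): allowed.
(c)–(e): forbidden (ΔL, ΔJ).
(d)–(e): forbidden (parity, ΔL, ΔJ).
Allowed pairs: 3 of 10.

3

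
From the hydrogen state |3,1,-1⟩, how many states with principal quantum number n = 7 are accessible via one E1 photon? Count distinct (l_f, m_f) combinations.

E1 requires Δl = ±1, so l_f ∈ {0, 2}; with 0 ≤ l_f ≤ n_f−1 = 6, the allowed l_f values are {0, 2}.
For l_f = 0: m_f ∈ {m_i−1, m_i, m_i+1} ∩ [−0, 0] = {0} → 1 state.
For l_f = 2: m_f ∈ {m_i−1, m_i, m_i+1} ∩ [−2, 2] = {-2, -1, 0} → 3 states.
Total: 4.

4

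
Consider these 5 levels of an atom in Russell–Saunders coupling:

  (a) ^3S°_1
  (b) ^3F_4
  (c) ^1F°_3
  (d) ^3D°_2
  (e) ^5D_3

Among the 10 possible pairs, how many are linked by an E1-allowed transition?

0

(a)–(b): forbidden (ΔL, ΔJ).
(a)–(c): forbidden (parity, ΔS, ΔL, ΔJ).
(a)–(d): forbidden (parity, ΔL).
(a)–(e): forbidden (ΔS, ΔL, ΔJ).
(b)–(c): forbidden (ΔS).
(b)–(d): forbidden (ΔJ).
(b)–(e): forbidden (parity, ΔS).
(c)–(d): forbidden (parity, ΔS).
(c)–(e): forbidden (ΔS).
(d)–(e): forbidden (ΔS).
Allowed pairs: 0 of 10.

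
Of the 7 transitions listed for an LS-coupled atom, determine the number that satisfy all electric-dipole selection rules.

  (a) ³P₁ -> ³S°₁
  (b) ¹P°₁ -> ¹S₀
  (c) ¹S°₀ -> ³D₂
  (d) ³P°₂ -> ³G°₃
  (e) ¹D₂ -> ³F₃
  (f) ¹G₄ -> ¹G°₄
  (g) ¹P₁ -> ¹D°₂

4

(a) allowed
(b) allowed
(c) forbidden (ΔS, ΔL, ΔJ fail)
(d) forbidden (parity, ΔL fail)
(e) forbidden (parity, ΔS fail)
(f) allowed
(g) allowed
Total allowed: 4 of 7.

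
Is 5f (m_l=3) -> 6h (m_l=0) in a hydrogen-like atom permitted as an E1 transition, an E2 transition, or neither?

neither

Δl = 5 − 3 = +2; l_i + l_f = 8.
Δm_l = -3.
E1 (Δl = ±1, |Δm_l| ≤ 1): not satisfied.
E2 (Δl = 0,±2, l_i+l_f ≥ 2, |Δm_l| ≤ 2): not satisfied.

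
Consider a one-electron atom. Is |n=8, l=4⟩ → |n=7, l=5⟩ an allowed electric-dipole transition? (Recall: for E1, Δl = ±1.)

allowed

Δl = 5 − 4 = +1; the E1 rule Δl = ±1 is passes.
All E1 selection rules are satisfied.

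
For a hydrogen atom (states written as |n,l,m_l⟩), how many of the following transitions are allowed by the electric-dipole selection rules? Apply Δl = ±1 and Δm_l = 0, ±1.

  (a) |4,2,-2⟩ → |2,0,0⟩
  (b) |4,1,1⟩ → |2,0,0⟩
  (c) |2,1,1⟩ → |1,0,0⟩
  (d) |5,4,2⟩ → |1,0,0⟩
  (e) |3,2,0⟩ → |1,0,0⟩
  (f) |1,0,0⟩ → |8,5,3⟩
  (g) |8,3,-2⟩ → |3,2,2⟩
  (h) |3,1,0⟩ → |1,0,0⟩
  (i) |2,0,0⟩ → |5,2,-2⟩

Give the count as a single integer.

3

(a) forbidden — Δl = -2 (E1 requires Δl = ±1); Δm_l = +2 (E1 requires Δm_l = 0, ±1)
(b) allowed
(c) allowed
(d) forbidden — Δl = -4 (E1 requires Δl = ±1); Δm_l = -2 (E1 requires Δm_l = 0, ±1)
(e) forbidden — Δl = -2 (E1 requires Δl = ±1)
(f) forbidden — Δl = +5 (E1 requires Δl = ±1); Δm_l = +3 (E1 requires Δm_l = 0, ±1)
(g) forbidden — Δm_l = +4 (E1 requires Δm_l = 0, ±1)
(h) allowed
(i) forbidden — Δl = +2 (E1 requires Δl = ±1); Δm_l = -2 (E1 requires Δm_l = 0, ±1)
Total allowed: 3 of 9.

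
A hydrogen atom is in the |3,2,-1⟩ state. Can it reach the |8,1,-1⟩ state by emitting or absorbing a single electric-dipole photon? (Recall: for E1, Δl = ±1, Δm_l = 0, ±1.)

l: 2 → 1 (Δl = -1). Δl = ±1 satisfied.
Δm_l = -1 − (-1) = +0. E1 requires Δm_l = 0, ±1: satisfied.
All E1 selection rules are satisfied.

allowed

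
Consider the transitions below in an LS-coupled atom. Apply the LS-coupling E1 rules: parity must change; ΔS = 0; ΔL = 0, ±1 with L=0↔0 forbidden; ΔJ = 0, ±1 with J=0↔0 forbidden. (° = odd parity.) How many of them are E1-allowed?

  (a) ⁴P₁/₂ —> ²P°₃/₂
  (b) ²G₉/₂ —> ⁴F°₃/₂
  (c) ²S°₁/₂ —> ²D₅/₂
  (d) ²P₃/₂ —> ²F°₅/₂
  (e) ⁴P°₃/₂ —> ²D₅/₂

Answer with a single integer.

0

(a) forbidden (ΔS fails)
(b) forbidden (ΔS, ΔJ fail)
(c) forbidden (ΔL, ΔJ fail)
(d) forbidden (ΔL fails)
(e) forbidden (ΔS fails)
Total allowed: 0 of 5.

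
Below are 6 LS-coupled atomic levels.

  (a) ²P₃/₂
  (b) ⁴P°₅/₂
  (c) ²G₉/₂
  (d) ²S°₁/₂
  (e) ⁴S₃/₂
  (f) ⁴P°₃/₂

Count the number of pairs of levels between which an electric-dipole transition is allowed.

3

(a)–(b): forbidden (ΔS).
(a)–(c): forbidden (parity, ΔL, ΔJ).
(a)–(d): allowed.
(a)–(e): forbidden (parity, ΔS).
(a)–(f): forbidden (ΔS).
(b)–(c): forbidden (ΔS, ΔL, ΔJ).
(b)–(d): forbidden (parity, ΔS, ΔJ).
(b)–(e): allowed.
(b)–(f): forbidden (parity).
(c)–(d): forbidden (ΔL, ΔJ).
(c)–(e): forbidden (parity, ΔS, ΔL, ΔJ).
(c)–(f): forbidden (ΔS, ΔL, ΔJ).
(d)–(e): forbidden (ΔS, ΔL).
(d)–(f): forbidden (parity, ΔS).
(e)–(f): allowed.
Allowed pairs: 3 of 15.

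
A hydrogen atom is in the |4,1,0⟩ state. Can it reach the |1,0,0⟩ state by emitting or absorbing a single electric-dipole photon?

Δl = 0 − 1 = -1; the E1 rule Δl = ±1 is passes.
m_l: 0 → 0 (Δm_l = +0). |Δm_l| ≤ 1 passes.
All E1 selection rules are satisfied.

allowed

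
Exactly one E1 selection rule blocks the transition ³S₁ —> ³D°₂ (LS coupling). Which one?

the ΔL = 0, ±1 rule

ΔS = 0: S: 1 → 1 — passes.
Parity must change: even → odd — passes.
ΔJ = 0, ±1 (not J=0↔0): J: 1 → 2, ΔJ = +1 — passes.
ΔL = 0, ±1 (not L=0↔0): L: 0 → 2, ΔL = +2 — fails.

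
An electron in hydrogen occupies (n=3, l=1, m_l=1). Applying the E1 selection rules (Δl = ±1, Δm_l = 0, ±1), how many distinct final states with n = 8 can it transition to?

4

E1 requires Δl = ±1, so l_f ∈ {0, 2}; with 0 ≤ l_f ≤ n_f−1 = 7, the allowed l_f values are {0, 2}.
For l_f = 0: m_f ∈ {m_i−1, m_i, m_i+1} ∩ [−0, 0] = {0} → 1 state.
For l_f = 2: m_f ∈ {m_i−1, m_i, m_i+1} ∩ [−2, 2] = {0, 1, 2} → 3 states.
Total: 4.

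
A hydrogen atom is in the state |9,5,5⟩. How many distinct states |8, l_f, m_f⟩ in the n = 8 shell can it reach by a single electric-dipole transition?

E1 requires Δl = ±1, so l_f ∈ {4, 6}; with 0 ≤ l_f ≤ n_f−1 = 7, the allowed l_f values are {4, 6}.
For l_f = 4: m_f ∈ {m_i−1, m_i, m_i+1} ∩ [−4, 4] = {4} → 1 state.
For l_f = 6: m_f ∈ {m_i−1, m_i, m_i+1} ∩ [−6, 6] = {4, 5, 6} → 3 states.
Total: 4.

4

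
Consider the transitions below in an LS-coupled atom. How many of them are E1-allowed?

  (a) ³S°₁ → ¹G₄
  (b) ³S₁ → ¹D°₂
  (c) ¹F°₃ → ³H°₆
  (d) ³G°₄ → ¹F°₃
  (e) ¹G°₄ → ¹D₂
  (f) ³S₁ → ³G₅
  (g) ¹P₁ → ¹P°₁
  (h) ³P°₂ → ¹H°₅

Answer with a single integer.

(a) forbidden (ΔS, ΔL, ΔJ fail)
(b) forbidden (ΔS, ΔL fail)
(c) forbidden (parity, ΔS, ΔL, ΔJ fail)
(d) forbidden (parity, ΔS fail)
(e) forbidden (ΔL, ΔJ fail)
(f) forbidden (parity, ΔL, ΔJ fail)
(g) allowed
(h) forbidden (parity, ΔS, ΔL, ΔJ fail)
Total allowed: 1 of 8.

1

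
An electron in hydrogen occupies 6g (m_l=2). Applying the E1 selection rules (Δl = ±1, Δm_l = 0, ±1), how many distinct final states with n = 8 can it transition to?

6

E1 requires Δl = ±1, so l_f ∈ {3, 5}; with 0 ≤ l_f ≤ n_f−1 = 7, the allowed l_f values are {3, 5}.
For l_f = 3: m_f ∈ {m_i−1, m_i, m_i+1} ∩ [−3, 3] = {1, 2, 3} → 3 states.
For l_f = 5: m_f ∈ {m_i−1, m_i, m_i+1} ∩ [−5, 5] = {1, 2, 3} → 3 states.
Total: 6.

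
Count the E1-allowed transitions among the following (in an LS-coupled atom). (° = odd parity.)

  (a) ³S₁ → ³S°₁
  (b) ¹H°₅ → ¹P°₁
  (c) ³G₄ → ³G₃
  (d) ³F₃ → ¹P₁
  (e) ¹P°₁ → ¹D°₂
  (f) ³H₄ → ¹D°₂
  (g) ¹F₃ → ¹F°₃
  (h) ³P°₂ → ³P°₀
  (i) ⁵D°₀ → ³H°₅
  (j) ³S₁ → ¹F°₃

(a) forbidden (ΔL fails)
(b) forbidden (parity, ΔL, ΔJ fail)
(c) forbidden (parity fails)
(d) forbidden (parity, ΔS, ΔL, ΔJ fail)
(e) forbidden (parity fails)
(f) forbidden (ΔS, ΔL, ΔJ fail)
(g) allowed
(h) forbidden (parity, ΔJ fail)
(i) forbidden (parity, ΔS, ΔL, ΔJ fail)
(j) forbidden (ΔS, ΔL, ΔJ fail)
Total allowed: 1 of 10.

1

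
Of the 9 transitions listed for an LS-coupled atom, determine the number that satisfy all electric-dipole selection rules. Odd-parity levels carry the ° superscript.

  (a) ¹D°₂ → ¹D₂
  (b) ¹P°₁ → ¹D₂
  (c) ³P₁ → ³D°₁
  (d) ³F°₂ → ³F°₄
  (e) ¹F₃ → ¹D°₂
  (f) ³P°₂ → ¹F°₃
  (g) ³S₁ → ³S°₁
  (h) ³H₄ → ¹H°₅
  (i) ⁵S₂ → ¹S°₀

4

(a) allowed
(b) allowed
(c) allowed
(d) forbidden (parity, ΔJ fail)
(e) allowed
(f) forbidden (parity, ΔS, ΔL fail)
(g) forbidden (ΔL fails)
(h) forbidden (ΔS fails)
(i) forbidden (ΔS, ΔL, ΔJ fail)
Total allowed: 4 of 9.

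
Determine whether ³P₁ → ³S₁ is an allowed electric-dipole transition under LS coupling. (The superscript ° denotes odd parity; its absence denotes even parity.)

Initial level: S=1, L=1, J=1, parity even. Final level: S=1, L=0, J=1, parity even.
Parity must change: even → even — violated.
ΔS = 0: S: 1 → 1 — satisfied.
ΔL = 0, ±1 (not L=0↔0): L: 1 → 0, ΔL = -1 — satisfied.
ΔJ = 0, ±1 (not J=0↔0): J: 1 → 1, ΔJ = +0 — satisfied.
Rule(s) violated: parity.

forbidden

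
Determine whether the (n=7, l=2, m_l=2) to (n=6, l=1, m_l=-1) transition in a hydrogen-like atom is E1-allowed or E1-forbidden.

forbidden

Δl = 1 − 2 = -1; the E1 rule Δl = ±1 is ✓.
Δm_l = -1 − (2) = -3. E1 requires Δm_l = 0, ±1: ✗.
The transition is electric-dipole forbidden.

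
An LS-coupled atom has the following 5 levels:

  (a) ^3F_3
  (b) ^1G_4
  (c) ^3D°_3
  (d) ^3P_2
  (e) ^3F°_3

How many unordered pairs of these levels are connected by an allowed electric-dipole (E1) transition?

3

(a)–(b): forbidden (parity, ΔS).
(a)–(c): allowed.
(a)–(d): forbidden (parity, ΔL).
(a)–(e): allowed.
(b)–(c): forbidden (ΔS, ΔL).
(b)–(d): forbidden (parity, ΔS, ΔL, ΔJ).
(b)–(e): forbidden (ΔS).
(c)–(d): allowed.
(c)–(e): forbidden (parity).
(d)–(e): forbidden (ΔL).
Allowed pairs: 3 of 10.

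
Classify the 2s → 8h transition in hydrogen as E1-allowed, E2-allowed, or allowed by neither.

neither

Δl = 5 − 0 = +5; l_i + l_f = 5.
E1 (Δl = ±1): not satisfied.
E2 (Δl = 0,±2, l_i+l_f ≥ 2): not satisfied.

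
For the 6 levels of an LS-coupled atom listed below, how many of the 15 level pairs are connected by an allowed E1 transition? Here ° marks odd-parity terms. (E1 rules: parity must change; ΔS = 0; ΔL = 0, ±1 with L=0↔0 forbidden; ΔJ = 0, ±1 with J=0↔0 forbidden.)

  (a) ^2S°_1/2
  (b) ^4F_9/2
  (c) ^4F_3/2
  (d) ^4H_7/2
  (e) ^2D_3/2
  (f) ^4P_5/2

(a)–(b): forbidden (ΔS, ΔL, ΔJ).
(a)–(c): forbidden (ΔS, ΔL).
(a)–(d): forbidden (ΔS, ΔL, ΔJ).
(a)–(e): forbidden (ΔL).
(a)–(f): forbidden (ΔS, ΔJ).
(b)–(c): forbidden (parity, ΔJ).
(b)–(d): forbidden (parity, ΔL).
(b)–(e): forbidden (parity, ΔS, ΔJ).
(b)–(f): forbidden (parity, ΔL, ΔJ).
(c)–(d): forbidden (parity, ΔL, ΔJ).
(c)–(e): forbidden (parity, ΔS).
(c)–(f): forbidden (parity, ΔL).
(d)–(e): forbidden (parity, ΔS, ΔL, ΔJ).
(d)–(f): forbidden (parity, ΔL).
(e)–(f): forbidden (parity, ΔS).
Allowed pairs: 0 of 15.

0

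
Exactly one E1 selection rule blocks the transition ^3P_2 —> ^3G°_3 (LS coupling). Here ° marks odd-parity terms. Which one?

Initial level: S=1, L=1, J=2, parity even. Final level: S=1, L=4, J=3, parity odd.
Parity must change: even → odd — passes.
ΔS = 0: S: 1 → 1 — passes.
ΔL = 0, ±1 (not L=0↔0): L: 1 → 4, ΔL = +3 — fails.
ΔJ = 0, ±1 (not J=0↔0): J: 2 → 3, ΔJ = +1 — passes.

the ΔL = 0, ±1 rule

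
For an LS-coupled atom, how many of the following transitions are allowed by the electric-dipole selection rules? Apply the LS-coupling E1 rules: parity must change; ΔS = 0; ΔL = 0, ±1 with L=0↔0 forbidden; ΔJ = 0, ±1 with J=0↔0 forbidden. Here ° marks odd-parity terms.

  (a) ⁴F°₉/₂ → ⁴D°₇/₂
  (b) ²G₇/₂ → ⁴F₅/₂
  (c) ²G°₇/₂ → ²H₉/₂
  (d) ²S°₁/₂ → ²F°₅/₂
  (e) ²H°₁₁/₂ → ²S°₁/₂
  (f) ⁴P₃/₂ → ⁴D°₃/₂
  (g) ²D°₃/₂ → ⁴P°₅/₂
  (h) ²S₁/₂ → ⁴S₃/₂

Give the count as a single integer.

2

(a) forbidden (parity fails)
(b) forbidden (parity, ΔS fail)
(c) allowed
(d) forbidden (parity, ΔL, ΔJ fail)
(e) forbidden (parity, ΔL, ΔJ fail)
(f) allowed
(g) forbidden (parity, ΔS fail)
(h) forbidden (parity, ΔS, ΔL fail)
Total allowed: 2 of 8.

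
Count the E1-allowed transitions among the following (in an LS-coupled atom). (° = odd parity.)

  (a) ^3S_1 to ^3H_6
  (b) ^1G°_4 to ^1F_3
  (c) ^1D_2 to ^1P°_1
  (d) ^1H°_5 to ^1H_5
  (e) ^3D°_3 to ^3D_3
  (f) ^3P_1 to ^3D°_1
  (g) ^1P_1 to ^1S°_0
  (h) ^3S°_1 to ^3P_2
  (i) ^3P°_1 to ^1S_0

7

(a) forbidden (parity, ΔL, ΔJ fail)
(b) allowed
(c) allowed
(d) allowed
(e) allowed
(f) allowed
(g) allowed
(h) allowed
(i) forbidden (ΔS fails)
Total allowed: 7 of 9.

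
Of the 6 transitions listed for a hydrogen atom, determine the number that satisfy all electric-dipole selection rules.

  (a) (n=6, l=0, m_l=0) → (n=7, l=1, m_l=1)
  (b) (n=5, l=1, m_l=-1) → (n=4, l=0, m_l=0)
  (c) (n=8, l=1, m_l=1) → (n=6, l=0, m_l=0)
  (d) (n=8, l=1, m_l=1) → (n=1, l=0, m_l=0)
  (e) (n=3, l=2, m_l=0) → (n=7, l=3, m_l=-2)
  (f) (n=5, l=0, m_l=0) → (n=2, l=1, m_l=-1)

5

(a) allowed
(b) allowed
(c) allowed
(d) allowed
(e) forbidden — Δm_l = -2 (E1 requires Δm_l = 0, ±1)
(f) allowed
Total allowed: 5 of 6.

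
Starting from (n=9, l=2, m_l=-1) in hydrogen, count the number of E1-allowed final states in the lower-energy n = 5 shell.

E1 requires Δl = ±1, so l_f ∈ {1, 3}; with 0 ≤ l_f ≤ n_f−1 = 4, the allowed l_f values are {1, 3}.
For l_f = 1: m_f ∈ {m_i−1, m_i, m_i+1} ∩ [−1, 1] = {-1, 0} → 2 states.
For l_f = 3: m_f ∈ {m_i−1, m_i, m_i+1} ∩ [−3, 3] = {-2, -1, 0} → 3 states.
Total: 5.

5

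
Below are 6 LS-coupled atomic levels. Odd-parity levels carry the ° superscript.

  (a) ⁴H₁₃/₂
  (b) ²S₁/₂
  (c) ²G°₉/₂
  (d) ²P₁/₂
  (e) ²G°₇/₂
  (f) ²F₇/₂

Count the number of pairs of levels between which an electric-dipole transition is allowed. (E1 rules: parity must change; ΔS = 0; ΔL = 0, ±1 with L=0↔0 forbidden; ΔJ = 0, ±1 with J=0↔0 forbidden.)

(a)–(b): forbidden (parity, ΔS, ΔL, ΔJ).
(a)–(c): forbidden (ΔS, ΔJ).
(a)–(d): forbidden (parity, ΔS, ΔL, ΔJ).
(a)–(e): forbidden (ΔS, ΔJ).
(a)–(f): forbidden (parity, ΔS, ΔL, ΔJ).
(b)–(c): forbidden (ΔL, ΔJ).
(b)–(d): forbidden (parity).
(b)–(e): forbidden (ΔL, ΔJ).
(b)–(f): forbidden (parity, ΔL, ΔJ).
(c)–(d): forbidden (ΔL, ΔJ).
(c)–(e): forbidden (parity).
(c)–(f): allowed.
(d)–(e): forbidden (ΔL, ΔJ).
(d)–(f): forbidden (parity, ΔL, ΔJ).
(e)–(f): allowed.
Allowed pairs: 2 of 15.

2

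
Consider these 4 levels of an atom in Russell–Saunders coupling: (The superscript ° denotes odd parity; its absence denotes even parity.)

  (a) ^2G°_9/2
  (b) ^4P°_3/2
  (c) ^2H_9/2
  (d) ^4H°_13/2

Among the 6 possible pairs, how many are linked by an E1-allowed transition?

(a)–(b): forbidden (parity, ΔS, ΔL, ΔJ).
(a)–(c): allowed.
(a)–(d): forbidden (parity, ΔS, ΔJ).
(b)–(c): forbidden (ΔS, ΔL, ΔJ).
(b)–(d): forbidden (parity, ΔL, ΔJ).
(c)–(d): forbidden (ΔS, ΔJ).
Allowed pairs: 1 of 6.

1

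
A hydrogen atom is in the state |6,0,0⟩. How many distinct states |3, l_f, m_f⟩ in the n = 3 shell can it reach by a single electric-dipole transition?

3

E1 requires Δl = ±1, so l_f ∈ {-1, 1}; with 0 ≤ l_f ≤ n_f−1 = 2, the allowed l_f values are {1}.
For l_f = 1: m_f ∈ {m_i−1, m_i, m_i+1} ∩ [−1, 1] = {-1, 0, 1} → 3 states.
Total: 3.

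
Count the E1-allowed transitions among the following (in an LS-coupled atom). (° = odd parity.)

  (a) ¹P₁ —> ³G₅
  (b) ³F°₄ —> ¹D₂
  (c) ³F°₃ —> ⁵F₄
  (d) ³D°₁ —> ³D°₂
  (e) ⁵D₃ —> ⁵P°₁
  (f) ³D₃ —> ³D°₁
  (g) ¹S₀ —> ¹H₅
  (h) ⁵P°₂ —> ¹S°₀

0

(a) forbidden (parity, ΔS, ΔL, ΔJ fail)
(b) forbidden (ΔS, ΔJ fail)
(c) forbidden (ΔS fails)
(d) forbidden (parity fails)
(e) forbidden (ΔJ fails)
(f) forbidden (ΔJ fails)
(g) forbidden (parity, ΔL, ΔJ fail)
(h) forbidden (parity, ΔS, ΔJ fail)
Total allowed: 0 of 8.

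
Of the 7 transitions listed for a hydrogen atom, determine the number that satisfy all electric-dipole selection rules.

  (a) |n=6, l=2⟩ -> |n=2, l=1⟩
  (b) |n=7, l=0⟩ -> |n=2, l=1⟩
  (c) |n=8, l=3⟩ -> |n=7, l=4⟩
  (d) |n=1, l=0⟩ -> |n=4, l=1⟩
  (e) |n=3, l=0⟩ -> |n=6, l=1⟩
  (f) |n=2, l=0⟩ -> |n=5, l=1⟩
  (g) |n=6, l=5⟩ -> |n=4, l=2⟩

6

(a) allowed
(b) allowed
(c) allowed
(d) allowed
(e) allowed
(f) allowed
(g) forbidden — Δl = -3 (E1 requires Δl = ±1)
Total allowed: 6 of 7.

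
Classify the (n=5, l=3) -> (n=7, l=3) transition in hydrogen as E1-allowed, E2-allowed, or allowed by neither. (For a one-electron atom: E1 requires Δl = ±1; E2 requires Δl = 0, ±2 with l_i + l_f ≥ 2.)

Δl = 3 − 3 = +0; l_i + l_f = 6.
E1 (Δl = ±1): not satisfied.
E2 (Δl = 0,±2, l_i+l_f ≥ 2): satisfied.

E2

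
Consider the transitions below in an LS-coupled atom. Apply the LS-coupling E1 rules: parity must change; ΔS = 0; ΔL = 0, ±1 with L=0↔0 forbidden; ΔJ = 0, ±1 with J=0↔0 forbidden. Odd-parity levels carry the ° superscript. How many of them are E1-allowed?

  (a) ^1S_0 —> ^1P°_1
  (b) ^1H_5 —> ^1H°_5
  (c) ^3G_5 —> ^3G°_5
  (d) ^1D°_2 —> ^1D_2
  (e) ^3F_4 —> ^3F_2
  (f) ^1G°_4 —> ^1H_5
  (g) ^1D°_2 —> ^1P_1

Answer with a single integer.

6

(a) allowed
(b) allowed
(c) allowed
(d) allowed
(e) forbidden (parity, ΔJ fail)
(f) allowed
(g) allowed
Total allowed: 6 of 7.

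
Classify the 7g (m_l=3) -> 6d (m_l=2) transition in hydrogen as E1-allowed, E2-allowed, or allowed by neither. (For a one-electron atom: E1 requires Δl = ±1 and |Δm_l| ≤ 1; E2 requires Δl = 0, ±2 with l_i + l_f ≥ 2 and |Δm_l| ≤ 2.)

Δl = 2 − 4 = -2; l_i + l_f = 6.
Δm_l = -1.
E1 (Δl = ±1, |Δm_l| ≤ 1): not satisfied.
E2 (Δl = 0,±2, l_i+l_f ≥ 2, |Δm_l| ≤ 2): satisfied.

E2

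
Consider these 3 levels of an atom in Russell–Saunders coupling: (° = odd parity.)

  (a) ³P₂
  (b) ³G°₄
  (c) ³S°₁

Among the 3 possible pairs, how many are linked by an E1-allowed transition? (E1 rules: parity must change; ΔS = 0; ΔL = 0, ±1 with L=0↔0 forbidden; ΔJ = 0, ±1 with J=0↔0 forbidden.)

(a)–(b): forbidden (ΔL, ΔJ).
(a)–(c): allowed.
(b)–(c): forbidden (parity, ΔL, ΔJ).
Allowed pairs: 1 of 3.

1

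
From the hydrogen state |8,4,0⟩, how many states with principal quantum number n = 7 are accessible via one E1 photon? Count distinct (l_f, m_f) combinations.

6

E1 requires Δl = ±1, so l_f ∈ {3, 5}; with 0 ≤ l_f ≤ n_f−1 = 6, the allowed l_f values are {3, 5}.
For l_f = 3: m_f ∈ {m_i−1, m_i, m_i+1} ∩ [−3, 3] = {-1, 0, 1} → 3 states.
For l_f = 5: m_f ∈ {m_i−1, m_i, m_i+1} ∩ [−5, 5] = {-1, 0, 1} → 3 states.
Total: 6.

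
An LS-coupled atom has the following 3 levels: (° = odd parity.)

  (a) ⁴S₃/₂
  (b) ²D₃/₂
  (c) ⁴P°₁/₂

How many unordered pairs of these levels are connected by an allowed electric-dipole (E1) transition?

1

(a)–(b): forbidden (parity, ΔS, ΔL).
(a)–(c): allowed.
(b)–(c): forbidden (ΔS).
Allowed pairs: 1 of 3.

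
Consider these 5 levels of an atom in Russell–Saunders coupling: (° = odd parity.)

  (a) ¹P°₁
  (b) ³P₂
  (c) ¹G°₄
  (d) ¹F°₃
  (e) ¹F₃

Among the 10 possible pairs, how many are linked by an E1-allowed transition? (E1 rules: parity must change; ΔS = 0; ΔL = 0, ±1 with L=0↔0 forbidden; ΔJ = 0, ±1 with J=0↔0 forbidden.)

(a)–(b): forbidden (ΔS).
(a)–(c): forbidden (parity, ΔL, ΔJ).
(a)–(d): forbidden (parity, ΔL, ΔJ).
(a)–(e): forbidden (ΔL, ΔJ).
(b)–(c): forbidden (ΔS, ΔL, ΔJ).
(b)–(d): forbidden (ΔS, ΔL).
(b)–(e): forbidden (parity, ΔS, ΔL).
(c)–(d): forbidden (parity).
(c)–(e): allowed.
(d)–(e): allowed.
Allowed pairs: 2 of 10.

2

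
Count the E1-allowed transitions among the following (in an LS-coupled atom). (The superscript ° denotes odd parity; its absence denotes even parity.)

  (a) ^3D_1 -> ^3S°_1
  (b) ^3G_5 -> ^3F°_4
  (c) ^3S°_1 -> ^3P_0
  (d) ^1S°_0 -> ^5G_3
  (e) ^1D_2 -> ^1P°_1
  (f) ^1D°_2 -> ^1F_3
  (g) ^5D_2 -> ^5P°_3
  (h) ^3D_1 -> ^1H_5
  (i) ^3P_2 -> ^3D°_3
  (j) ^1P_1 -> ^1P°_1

(a) forbidden (ΔL fails)
(b) allowed
(c) allowed
(d) forbidden (ΔS, ΔL, ΔJ fail)
(e) allowed
(f) allowed
(g) allowed
(h) forbidden (parity, ΔS, ΔL, ΔJ fail)
(i) allowed
(j) allowed
Total allowed: 7 of 10.

7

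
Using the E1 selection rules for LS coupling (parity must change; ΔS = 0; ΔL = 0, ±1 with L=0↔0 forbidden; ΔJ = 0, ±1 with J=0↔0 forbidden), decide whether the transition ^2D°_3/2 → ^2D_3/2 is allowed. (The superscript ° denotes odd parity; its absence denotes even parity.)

Parity must change: odd → even — ok.
ΔS = 0: S: 1/2 → 1/2 — ok.
ΔL = 0, ±1 (not L=0↔0): L: 2 → 2, ΔL = +0 — ok.
ΔJ = 0, ±1 (not J=0↔0): J: 3/2 → 3/2, ΔJ = +0 — ok.
All four E1 rules are satisfied.

allowed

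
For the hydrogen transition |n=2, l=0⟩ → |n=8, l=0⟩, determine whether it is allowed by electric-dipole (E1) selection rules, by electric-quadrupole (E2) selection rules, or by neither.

neither

Δl = 0 − 0 = +0; l_i + l_f = 0.
E1 (Δl = ±1): not satisfied.
E2 (Δl = 0,±2, l_i+l_f ≥ 2): not satisfied.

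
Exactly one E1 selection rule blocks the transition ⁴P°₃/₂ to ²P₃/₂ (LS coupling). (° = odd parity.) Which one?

the ΔS = 0 rule

Reading off the term symbols: S 3/2→1/2, L 1→1, J 3/2→3/2, parity odd→even.
Parity must change: odd → even — passes.
ΔS = 0: S: 3/2 → 1/2 — fails.
ΔL = 0, ±1 (not L=0↔0): L: 1 → 1, ΔL = +0 — passes.
ΔJ = 0, ±1 (not J=0↔0): J: 3/2 → 3/2, ΔJ = +0 — passes.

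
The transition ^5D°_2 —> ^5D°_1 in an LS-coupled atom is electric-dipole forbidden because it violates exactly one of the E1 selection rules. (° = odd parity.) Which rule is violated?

parity

Initial level: S=2, L=2, J=2, parity odd. Final level: S=2, L=2, J=1, parity odd.
Parity must change: odd → odd — ✗.
ΔS = 0: S: 2 → 2 — ✓.
ΔL = 0, ±1 (not L=0↔0): L: 2 → 2, ΔL = +0 — ✓.
ΔJ = 0, ±1 (not J=0↔0): J: 2 → 1, ΔJ = -1 — ✓.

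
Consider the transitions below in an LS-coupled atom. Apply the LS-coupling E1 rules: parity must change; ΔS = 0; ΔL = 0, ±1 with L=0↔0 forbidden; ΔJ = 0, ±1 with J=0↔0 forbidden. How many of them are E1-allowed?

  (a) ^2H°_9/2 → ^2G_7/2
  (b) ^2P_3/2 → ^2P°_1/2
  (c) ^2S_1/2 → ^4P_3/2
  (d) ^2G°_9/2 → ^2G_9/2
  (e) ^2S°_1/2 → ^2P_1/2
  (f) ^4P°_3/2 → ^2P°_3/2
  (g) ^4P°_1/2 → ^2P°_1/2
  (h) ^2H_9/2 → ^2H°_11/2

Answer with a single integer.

(a) allowed
(b) allowed
(c) forbidden (parity, ΔS fail)
(d) allowed
(e) allowed
(f) forbidden (parity, ΔS fail)
(g) forbidden (parity, ΔS fail)
(h) allowed
Total allowed: 5 of 8.

5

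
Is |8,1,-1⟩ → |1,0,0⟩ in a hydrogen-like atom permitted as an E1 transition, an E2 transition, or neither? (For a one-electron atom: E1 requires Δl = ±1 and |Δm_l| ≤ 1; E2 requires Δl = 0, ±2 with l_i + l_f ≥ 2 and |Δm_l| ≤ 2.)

E1

Δl = 0 − 1 = -1; l_i + l_f = 1.
Δm_l = +1.
E1 (Δl = ±1, |Δm_l| ≤ 1): satisfied.
E2 (Δl = 0,±2, l_i+l_f ≥ 2, |Δm_l| ≤ 2): not satisfied.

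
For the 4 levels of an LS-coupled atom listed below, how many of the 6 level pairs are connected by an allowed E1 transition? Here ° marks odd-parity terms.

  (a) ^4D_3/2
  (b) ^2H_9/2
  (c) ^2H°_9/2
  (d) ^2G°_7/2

(a)–(b): forbidden (parity, ΔS, ΔL, ΔJ).
(a)–(c): forbidden (ΔS, ΔL, ΔJ).
(a)–(d): forbidden (ΔS, ΔL, ΔJ).
(b)–(c): allowed.
(b)–(d): allowed.
(c)–(d): forbidden (parity).
Allowed pairs: 2 of 6.

2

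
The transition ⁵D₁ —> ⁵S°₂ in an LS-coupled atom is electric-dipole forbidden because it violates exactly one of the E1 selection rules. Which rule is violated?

the ΔL = 0, ±1 rule

Initial level: S=2, L=2, J=1, parity even. Final level: S=2, L=0, J=2, parity odd.
ΔS = 0: S: 2 → 2 — ok.
ΔJ = 0, ±1 (not J=0↔0): J: 1 → 2, ΔJ = +1 — ok.
Parity must change: even → odd — ok.
ΔL = 0, ±1 (not L=0↔0): L: 2 → 0, ΔL = -2 — fails.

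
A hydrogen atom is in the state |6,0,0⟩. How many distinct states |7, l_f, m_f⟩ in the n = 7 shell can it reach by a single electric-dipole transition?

E1 requires Δl = ±1, so l_f ∈ {-1, 1}; with 0 ≤ l_f ≤ n_f−1 = 6, the allowed l_f values are {1}.
For l_f = 1: m_f ∈ {m_i−1, m_i, m_i+1} ∩ [−1, 1] = {-1, 0, 1} → 3 states.
Total: 3.

3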